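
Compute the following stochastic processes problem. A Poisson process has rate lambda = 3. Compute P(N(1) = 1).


P(N(t)=k) = (lambda*t)^k * exp(-lambda*t) / k!
lambda*t = 3
= 3^1 * exp(-3) / 1!
= 3 * 0.0498 / 1
= 0.1494

0.1494


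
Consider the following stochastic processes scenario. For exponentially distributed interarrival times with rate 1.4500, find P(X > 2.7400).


P(X > t) = exp(-lambda * t)
= exp(-1.4500 * 2.7400)
= exp(-3.9730) = 0.0188

0.0188


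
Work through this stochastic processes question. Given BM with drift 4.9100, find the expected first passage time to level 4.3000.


Expected first passage time = a/mu
= 4.3000/4.9100
= 0.8758

0.8758


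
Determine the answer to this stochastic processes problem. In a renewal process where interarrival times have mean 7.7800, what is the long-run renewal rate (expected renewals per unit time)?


Long-run renewal rate = 1/E(X)
= 1/7.7800
= 0.1285

0.1285


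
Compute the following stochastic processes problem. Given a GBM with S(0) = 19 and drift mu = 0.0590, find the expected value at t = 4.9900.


E[S(t)] = S(0) * exp(mu * t)
= 19 * exp(0.0590 * 4.9900)
= 19 * 1.3423
= 25.5043

25.5043


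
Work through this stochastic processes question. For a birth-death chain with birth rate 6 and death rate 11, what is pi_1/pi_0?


For birth-death process, pi_n/pi_0 = (lambda/mu)^n
= (6/11)^1
= 0.5455

0.5455


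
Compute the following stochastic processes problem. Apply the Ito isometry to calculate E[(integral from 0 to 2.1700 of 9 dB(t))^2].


By Ito isometry: E[(int f dB)^2] = int f^2 dt
= 9^2 * 2.1700
= 81 * 2.1700 = 175.7700

175.7700


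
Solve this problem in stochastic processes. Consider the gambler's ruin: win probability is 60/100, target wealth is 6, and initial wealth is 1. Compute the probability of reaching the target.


Gambler's ruin formula:
r = q/p = 0.4000/0.6000 = 0.6667
P(win) = (1 - r^i)/(1 - r^N)
= (1 - 0.6667^1)/(1 - 0.6667^6)
= 0.3654

0.3654


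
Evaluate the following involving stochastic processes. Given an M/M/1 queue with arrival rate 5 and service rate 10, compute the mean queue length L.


rho = 5/10 = 0.5000
L = rho/(1-rho)
= 0.5000/0.5000
= 1.0000

1.0000


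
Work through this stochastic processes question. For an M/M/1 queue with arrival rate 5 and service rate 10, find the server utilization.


rho = lambda/mu
= 5/10
= 0.5000

0.5000


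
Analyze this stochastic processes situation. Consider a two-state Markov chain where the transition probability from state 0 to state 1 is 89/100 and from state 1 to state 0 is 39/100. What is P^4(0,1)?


Computing P^4 by matrix multiplication.
P = [[0.1100, 0.8900], [0.3900, 0.6100]]
After raising P to the power 4:
P^4(0,1) = 0.6910

0.6910


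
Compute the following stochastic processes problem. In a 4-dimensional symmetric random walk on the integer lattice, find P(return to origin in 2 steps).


P(return in 2 steps) = P(reverse first step) = 1/(2d)
= 1/8
= 0.1250

0.1250


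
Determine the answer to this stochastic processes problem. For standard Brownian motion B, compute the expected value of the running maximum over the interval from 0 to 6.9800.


E(max B(s)) = sqrt(2t/pi)
= sqrt(2*6.9800/pi)
= sqrt(4.4436)
= 2.1080

2.1080


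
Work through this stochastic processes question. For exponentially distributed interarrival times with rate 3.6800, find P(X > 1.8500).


P(X > t) = exp(-lambda * t)
= exp(-3.6800 * 1.8500)
= exp(-6.8080) = 0.0011

0.0011


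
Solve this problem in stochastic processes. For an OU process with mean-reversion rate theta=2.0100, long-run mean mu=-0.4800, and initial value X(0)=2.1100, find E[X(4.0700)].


E[X(t)] = mu + (X(0) - mu)*exp(-theta*t)
= -0.4800 + (2.1100 - -0.4800)*exp(-2.0100*4.0700)
= -0.4800 + 2.5900 * 2.8001e-04
= -0.4793

-0.4793


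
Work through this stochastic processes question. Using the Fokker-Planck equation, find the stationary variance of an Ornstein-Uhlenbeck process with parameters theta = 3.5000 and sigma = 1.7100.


Stationary variance = sigma^2 / (2*theta)
= 1.7100^2 / (2*3.5000)
= 2.9241 / 7.0000
= 0.4177

0.4177


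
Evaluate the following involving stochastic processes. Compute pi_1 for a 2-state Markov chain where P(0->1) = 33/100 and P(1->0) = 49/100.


Stationary distribution: pi_0 = p10/(p01+p10), pi_1 = p01/(p01+p10)
p01 = 0.3300, p10 = 0.4900
pi_1 = 0.4024

0.4024


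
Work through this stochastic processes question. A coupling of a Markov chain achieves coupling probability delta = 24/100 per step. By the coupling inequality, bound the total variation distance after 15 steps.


TV distance bound <= (1-delta)^n
= (1 - 0.2400)^15
= 0.7600^15
= 0.0163

0.0163


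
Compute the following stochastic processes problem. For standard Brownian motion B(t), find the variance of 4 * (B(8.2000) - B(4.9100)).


Var(alpha*(B(t)-B(s))) = alpha^2 * (t-s)
= 4^2 * (8.2000 - 4.9100)
= 16 * 3.2900
= 52.6400

52.6400


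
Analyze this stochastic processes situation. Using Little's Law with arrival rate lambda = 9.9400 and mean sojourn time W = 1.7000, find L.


Little's Law: L = lambda * W
= 9.9400 * 1.7000
= 16.8980

16.8980


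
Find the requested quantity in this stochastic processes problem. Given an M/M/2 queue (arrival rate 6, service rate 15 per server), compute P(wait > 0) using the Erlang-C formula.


a = lambda/mu = 0.4000
rho = a/c = 0.2000
Erlang-C formula applied:
C(c,a) = 0.0667

0.0667


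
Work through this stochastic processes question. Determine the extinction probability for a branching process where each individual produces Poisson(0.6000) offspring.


Since mu = 0.6000 <= 1, extinction probability = 1.

1.0000


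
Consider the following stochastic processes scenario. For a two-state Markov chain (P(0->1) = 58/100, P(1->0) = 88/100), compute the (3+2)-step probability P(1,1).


P^5 = P^3 * P^2
Computing via matrix multiplication of the transition matrix.
Entry (1,1) of P^5 = 0.3848

0.3848


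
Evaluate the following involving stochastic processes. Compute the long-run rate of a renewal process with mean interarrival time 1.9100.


Long-run renewal rate = 1/E(X)
= 1/1.9100
= 0.5236

0.5236


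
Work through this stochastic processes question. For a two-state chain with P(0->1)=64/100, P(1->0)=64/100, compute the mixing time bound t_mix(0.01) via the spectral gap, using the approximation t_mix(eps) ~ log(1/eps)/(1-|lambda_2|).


lambda_2 = |1 - p01 - p10| = |1 - 0.6400 - 0.6400| = 0.2800
t_mix ~ log(1/eps)/(1 - |lambda_2|)
= log(100)/(1 - 0.2800) = 4.6052/0.7200
= 6.3961

6.3961


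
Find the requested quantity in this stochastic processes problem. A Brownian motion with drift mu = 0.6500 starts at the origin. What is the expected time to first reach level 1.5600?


Expected first passage time = a/mu
= 1.5600/0.6500
= 2.4000

2.4000


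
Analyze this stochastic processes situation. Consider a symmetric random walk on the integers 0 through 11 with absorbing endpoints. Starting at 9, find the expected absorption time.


For symmetric RW on 0,...,N with absorbing barriers, E(i) = i*(N-i)
E(9) = 9 * 2 = 18

18


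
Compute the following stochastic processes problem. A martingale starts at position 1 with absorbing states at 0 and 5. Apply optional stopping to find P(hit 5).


By optional stopping theorem: E(M at tau) = M(0) = 1
P(hit 5)*5 + P(hit 0)*0 = 1
P(hit 5) = (1 - 0)/(5 - 0) = 1/5 = 0.2000

0.2000


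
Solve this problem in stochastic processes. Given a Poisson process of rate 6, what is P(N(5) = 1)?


P(N(t)=k) = (lambda*t)^k * exp(-lambda*t) / k!
lambda*t = 30
= 30^1 * exp(-30) / 1!
= 30 * 9.3576e-14 / 1
= 2.8073e-12

2.8073e-12


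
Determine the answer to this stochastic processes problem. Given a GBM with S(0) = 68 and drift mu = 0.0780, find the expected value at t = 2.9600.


E[S(t)] = S(0) * exp(mu * t)
= 68 * exp(0.0780 * 2.9600)
= 68 * 1.2597
= 85.6601

85.6601


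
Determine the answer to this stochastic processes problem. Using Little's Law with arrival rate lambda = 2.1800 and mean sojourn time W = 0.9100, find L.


Little's Law: L = lambda * W
= 2.1800 * 0.9100
= 1.9838

1.9838


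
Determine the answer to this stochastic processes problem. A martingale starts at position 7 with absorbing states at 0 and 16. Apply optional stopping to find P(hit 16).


By optional stopping theorem: E(M at tau) = M(0) = 7
P(hit 16)*16 + P(hit 0)*0 = 7
P(hit 16) = (7 - 0)/(16 - 0) = 7/16 = 0.4375

0.4375


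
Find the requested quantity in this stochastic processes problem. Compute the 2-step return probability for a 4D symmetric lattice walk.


P(return in 2 steps) = P(reverse first step) = 1/(2d)
= 1/8
= 0.1250

0.1250


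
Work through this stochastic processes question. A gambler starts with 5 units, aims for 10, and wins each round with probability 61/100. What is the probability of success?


Gambler's ruin formula:
r = q/p = 0.3900/0.6100 = 0.6393
P(win) = (1 - r^i)/(1 - r^N)
= (1 - 0.6393^5)/(1 - 0.6393^10)
= 0.9035

0.9035


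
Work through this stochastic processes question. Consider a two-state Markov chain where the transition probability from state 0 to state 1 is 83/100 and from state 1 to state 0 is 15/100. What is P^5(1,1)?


Computing P^5 by matrix multiplication.
P = [[0.1700, 0.8300], [0.1500, 0.8500]]
After raising P to the power 5:
P^5(1,1) = 0.8469

0.8469


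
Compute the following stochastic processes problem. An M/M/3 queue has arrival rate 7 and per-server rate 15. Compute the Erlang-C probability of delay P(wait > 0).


a = lambda/mu = 0.4667
rho = a/c = 0.1556
Erlang-C formula applied:
C(c,a) = 0.0126

0.0126


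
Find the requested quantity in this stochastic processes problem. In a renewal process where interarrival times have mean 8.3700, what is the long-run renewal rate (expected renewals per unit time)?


Long-run renewal rate = 1/E(X)
= 1/8.3700
= 0.1195

0.1195


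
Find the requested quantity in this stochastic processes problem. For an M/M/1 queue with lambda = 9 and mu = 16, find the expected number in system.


rho = 9/16 = 0.5625
L = rho/(1-rho)
= 0.5625/0.4375
= 1.2857

1.2857


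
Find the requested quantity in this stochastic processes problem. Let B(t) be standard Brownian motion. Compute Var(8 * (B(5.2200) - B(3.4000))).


Var(alpha*(B(t)-B(s))) = alpha^2 * (t-s)
= 8^2 * (5.2200 - 3.4000)
= 64 * 1.8200
= 116.4800

116.4800


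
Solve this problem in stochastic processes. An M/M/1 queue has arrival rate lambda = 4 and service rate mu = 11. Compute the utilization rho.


rho = lambda/mu
= 4/11
= 0.3636

0.3636


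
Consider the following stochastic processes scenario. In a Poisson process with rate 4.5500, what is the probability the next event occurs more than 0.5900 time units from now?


P(X > t) = exp(-lambda * t)
= exp(-4.5500 * 0.5900)
= exp(-2.6845) = 0.0683

0.0683


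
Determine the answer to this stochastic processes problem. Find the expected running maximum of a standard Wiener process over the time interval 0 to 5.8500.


E(max B(s)) = sqrt(2t/pi)
= sqrt(2*5.8500/pi)
= sqrt(3.7242)
= 1.9298

1.9298


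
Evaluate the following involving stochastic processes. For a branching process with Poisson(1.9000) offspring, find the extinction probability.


Since mu = 1.9000 > 1, extinction prob q < 1.
Solve s = exp(mu*(s-1)) iteratively.
q = 0.2328

0.2328


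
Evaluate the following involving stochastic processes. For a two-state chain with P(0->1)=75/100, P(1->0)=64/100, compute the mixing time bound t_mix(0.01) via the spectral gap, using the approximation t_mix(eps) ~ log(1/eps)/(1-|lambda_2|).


lambda_2 = |1 - p01 - p10| = |1 - 0.7500 - 0.6400| = 0.3900
t_mix ~ log(1/eps)/(1 - |lambda_2|)
= log(100)/(1 - 0.3900) = 4.6052/0.6100
= 7.5495

7.5495


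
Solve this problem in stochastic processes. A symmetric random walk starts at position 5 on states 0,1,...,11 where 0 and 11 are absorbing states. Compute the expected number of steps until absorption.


For symmetric RW on 0,...,N with absorbing barriers, E(i) = i*(N-i)
E(5) = 5 * 6 = 30

30


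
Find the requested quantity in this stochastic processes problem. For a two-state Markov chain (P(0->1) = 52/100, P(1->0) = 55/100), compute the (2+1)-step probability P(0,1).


P^3 = P^2 * P^1
Computing via matrix multiplication of the transition matrix.
Entry (0,1) of P^3 = 0.4861

0.4861


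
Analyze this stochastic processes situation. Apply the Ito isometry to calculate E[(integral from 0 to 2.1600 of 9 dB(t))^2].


By Ito isometry: E[(int f dB)^2] = int f^2 dt
= 9^2 * 2.1600
= 81 * 2.1600 = 174.9600

174.9600


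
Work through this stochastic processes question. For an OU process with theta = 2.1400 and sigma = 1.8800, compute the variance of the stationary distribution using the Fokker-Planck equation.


Stationary variance = sigma^2 / (2*theta)
= 1.8800^2 / (2*2.1400)
= 3.5344 / 4.2800
= 0.8258

0.8258


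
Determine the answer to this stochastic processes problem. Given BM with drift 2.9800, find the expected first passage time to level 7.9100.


Expected first passage time = a/mu
= 7.9100/2.9800
= 2.6544

2.6544


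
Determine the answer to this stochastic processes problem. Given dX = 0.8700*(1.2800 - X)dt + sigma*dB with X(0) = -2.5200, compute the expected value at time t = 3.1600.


E[X(t)] = mu + (X(0) - mu)*exp(-theta*t)
= 1.2800 + (-2.5200 - 1.2800)*exp(-0.8700*3.1600)
= 1.2800 + -3.8000 * 0.0640
= 1.0369

1.0369


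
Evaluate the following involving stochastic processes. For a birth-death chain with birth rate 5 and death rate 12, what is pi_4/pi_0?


For birth-death process, pi_n/pi_0 = (lambda/mu)^n
= (5/12)^4
= 0.0301

0.0301


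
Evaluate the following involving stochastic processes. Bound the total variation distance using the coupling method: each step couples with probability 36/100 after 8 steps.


TV distance bound <= (1-delta)^n
= (1 - 0.3600)^8
= 0.6400^8
= 0.0281

0.0281


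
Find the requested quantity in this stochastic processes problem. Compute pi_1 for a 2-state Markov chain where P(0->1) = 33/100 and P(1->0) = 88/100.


Stationary distribution: pi_0 = p10/(p01+p10), pi_1 = p01/(p01+p10)
p01 = 0.3300, p10 = 0.8800
pi_1 = 0.2727

0.2727


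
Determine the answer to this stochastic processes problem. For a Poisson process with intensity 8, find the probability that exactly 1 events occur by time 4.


P(N(t)=k) = (lambda*t)^k * exp(-lambda*t) / k!
lambda*t = 32
= 32^1 * exp(-32) / 1!
= 32 * 1.2664e-14 / 1
= 4.0525e-13

4.0525e-13


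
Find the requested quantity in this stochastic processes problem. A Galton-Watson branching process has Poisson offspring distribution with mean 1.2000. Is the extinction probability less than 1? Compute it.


Since mu = 1.2000 > 1, extinction prob q < 1.
Solve s = exp(mu*(s-1)) iteratively.
q = 0.6863

0.6863


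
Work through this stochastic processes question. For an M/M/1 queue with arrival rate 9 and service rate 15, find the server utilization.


rho = lambda/mu
= 9/15
= 0.6000

0.6000


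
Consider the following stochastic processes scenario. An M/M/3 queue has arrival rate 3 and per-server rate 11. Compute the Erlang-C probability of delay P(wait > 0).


a = lambda/mu = 0.2727
rho = a/c = 0.0909
Erlang-C formula applied:
C(c,a) = 0.0028

0.0028


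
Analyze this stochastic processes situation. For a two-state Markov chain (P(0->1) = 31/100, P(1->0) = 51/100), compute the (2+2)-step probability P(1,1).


P^4 = P^2 * P^2
Computing via matrix multiplication of the transition matrix.
Entry (1,1) of P^4 = 0.3787

0.3787


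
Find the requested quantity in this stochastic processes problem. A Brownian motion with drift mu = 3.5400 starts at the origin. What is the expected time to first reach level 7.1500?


Expected first passage time = a/mu
= 7.1500/3.5400
= 2.0198

2.0198


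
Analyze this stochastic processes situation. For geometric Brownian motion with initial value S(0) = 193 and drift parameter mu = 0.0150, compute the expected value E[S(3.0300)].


E[S(t)] = S(0) * exp(mu * t)
= 193 * exp(0.0150 * 3.0300)
= 193 * 1.0465
= 201.9742

201.9742


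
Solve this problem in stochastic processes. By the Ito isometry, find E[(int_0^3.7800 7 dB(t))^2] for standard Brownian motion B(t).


By Ito isometry: E[(int f dB)^2] = int f^2 dt
= 7^2 * 3.7800
= 49 * 3.7800 = 185.2200

185.2200


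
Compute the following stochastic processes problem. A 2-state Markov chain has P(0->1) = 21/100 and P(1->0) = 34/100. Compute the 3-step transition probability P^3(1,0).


Computing P^3 by matrix multiplication.
P = [[0.7900, 0.2100], [0.3400, 0.6600]]
After raising P to the power 3:
P^3(1,0) = 0.5618

0.5618


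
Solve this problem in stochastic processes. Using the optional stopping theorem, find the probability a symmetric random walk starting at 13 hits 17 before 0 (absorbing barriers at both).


By optional stopping theorem: E(M at tau) = M(0) = 13
P(hit 17)*17 + P(hit 0)*0 = 13
P(hit 17) = (13 - 0)/(17 - 0) = 13/17 = 0.7647

0.7647


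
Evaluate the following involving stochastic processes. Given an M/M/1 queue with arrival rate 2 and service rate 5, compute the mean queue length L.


rho = 2/5 = 0.4000
L = rho/(1-rho)
= 0.4000/0.6000
= 0.6667

0.6667


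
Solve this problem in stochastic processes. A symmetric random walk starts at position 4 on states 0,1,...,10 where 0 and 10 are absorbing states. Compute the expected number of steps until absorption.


For symmetric RW on 0,...,N with absorbing barriers, E(i) = i*(N-i)
E(4) = 4 * 6 = 24

24


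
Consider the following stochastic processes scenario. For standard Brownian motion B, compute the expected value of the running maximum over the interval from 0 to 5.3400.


E(max B(s)) = sqrt(2t/pi)
= sqrt(2*5.3400/pi)
= sqrt(3.3995)
= 1.8438

1.8438


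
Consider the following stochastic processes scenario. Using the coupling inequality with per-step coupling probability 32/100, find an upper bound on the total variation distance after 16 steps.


TV distance bound <= (1-delta)^n
= (1 - 0.3200)^16
= 0.6800^16
= 0.0021

0.0021


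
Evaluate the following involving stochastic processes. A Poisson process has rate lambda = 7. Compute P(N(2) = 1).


P(N(t)=k) = (lambda*t)^k * exp(-lambda*t) / k!
lambda*t = 14
= 14^1 * exp(-14) / 1!
= 14 * 8.3153e-07 / 1
= 1.1641e-05

1.1641e-05


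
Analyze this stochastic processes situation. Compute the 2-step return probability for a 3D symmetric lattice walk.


P(return in 2 steps) = P(reverse first step) = 1/(2d)
= 1/6
= 0.1667

0.1667


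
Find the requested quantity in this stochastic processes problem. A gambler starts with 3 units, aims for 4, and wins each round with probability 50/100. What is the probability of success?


p = 1/2: P(win) = i/N = 3/4
= 0.7500

0.7500


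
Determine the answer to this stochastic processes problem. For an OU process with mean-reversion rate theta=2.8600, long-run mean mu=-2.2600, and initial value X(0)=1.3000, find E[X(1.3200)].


E[X(t)] = mu + (X(0) - mu)*exp(-theta*t)
= -2.2600 + (1.3000 - -2.2600)*exp(-2.8600*1.3200)
= -2.2600 + 3.5600 * 0.0229
= -2.1784

-2.1784


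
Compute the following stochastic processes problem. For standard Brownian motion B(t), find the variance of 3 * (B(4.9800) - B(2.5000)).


Var(alpha*(B(t)-B(s))) = alpha^2 * (t-s)
= 3^2 * (4.9800 - 2.5000)
= 9 * 2.4800
= 22.3200

22.3200


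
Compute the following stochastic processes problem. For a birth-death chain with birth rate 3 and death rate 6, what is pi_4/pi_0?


For birth-death process, pi_n/pi_0 = (lambda/mu)^n
= (3/6)^4
= 0.0625

0.0625


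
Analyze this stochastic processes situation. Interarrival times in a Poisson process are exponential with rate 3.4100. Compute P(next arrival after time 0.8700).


P(X > t) = exp(-lambda * t)
= exp(-3.4100 * 0.8700)
= exp(-2.9667) = 0.0515

0.0515


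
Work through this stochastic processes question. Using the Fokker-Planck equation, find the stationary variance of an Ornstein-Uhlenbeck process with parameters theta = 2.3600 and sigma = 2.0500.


Stationary variance = sigma^2 / (2*theta)
= 2.0500^2 / (2*2.3600)
= 4.2025 / 4.7200
= 0.8904

0.8904


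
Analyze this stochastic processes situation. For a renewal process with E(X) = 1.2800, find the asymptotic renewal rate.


Long-run renewal rate = 1/E(X)
= 1/1.2800
= 0.7812

0.7812


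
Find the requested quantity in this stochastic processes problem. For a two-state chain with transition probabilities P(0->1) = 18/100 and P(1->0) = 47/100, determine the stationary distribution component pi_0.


Stationary distribution: pi_0 = p10/(p01+p10), pi_1 = p01/(p01+p10)
p01 = 0.1800, p10 = 0.4700
pi_0 = 0.7231

0.7231


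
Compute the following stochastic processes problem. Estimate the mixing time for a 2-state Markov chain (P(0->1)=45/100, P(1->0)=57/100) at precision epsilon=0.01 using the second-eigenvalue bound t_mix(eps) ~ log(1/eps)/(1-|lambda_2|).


lambda_2 = |1 - p01 - p10| = |1 - 0.4500 - 0.5700| = 0.0200
t_mix ~ log(1/eps)/(1 - |lambda_2|)
= log(100)/(1 - 0.0200) = 4.6052/0.9800
= 4.6992

4.6992


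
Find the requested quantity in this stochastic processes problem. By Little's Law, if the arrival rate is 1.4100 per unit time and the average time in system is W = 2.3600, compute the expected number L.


Little's Law: L = lambda * W
= 1.4100 * 2.3600
= 3.3276

3.3276


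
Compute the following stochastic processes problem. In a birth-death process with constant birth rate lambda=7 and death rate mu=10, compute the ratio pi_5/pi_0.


For birth-death process, pi_n/pi_0 = (lambda/mu)^n
= (7/10)^5
= 0.1681

0.1681


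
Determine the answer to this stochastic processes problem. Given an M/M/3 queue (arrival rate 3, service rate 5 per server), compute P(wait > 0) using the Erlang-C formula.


a = lambda/mu = 0.6000
rho = a/c = 0.2000
Erlang-C formula applied:
C(c,a) = 0.0247

0.0247


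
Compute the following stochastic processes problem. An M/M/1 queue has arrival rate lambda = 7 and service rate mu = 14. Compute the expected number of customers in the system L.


rho = 7/14 = 0.5000
L = rho/(1-rho)
= 0.5000/0.5000
= 1.0000

1.0000


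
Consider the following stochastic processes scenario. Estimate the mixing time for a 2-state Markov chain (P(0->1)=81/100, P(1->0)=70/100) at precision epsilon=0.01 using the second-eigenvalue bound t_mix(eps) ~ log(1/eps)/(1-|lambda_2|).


lambda_2 = |1 - p01 - p10| = |1 - 0.8100 - 0.7000| = 0.5100
t_mix ~ log(1/eps)/(1 - |lambda_2|)
= log(100)/(1 - 0.5100) = 4.6052/0.4900
= 9.3983

9.3983


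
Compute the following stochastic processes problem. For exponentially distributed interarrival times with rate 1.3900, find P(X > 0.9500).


P(X > t) = exp(-lambda * t)
= exp(-1.3900 * 0.9500)
= exp(-1.3205) = 0.2670

0.2670


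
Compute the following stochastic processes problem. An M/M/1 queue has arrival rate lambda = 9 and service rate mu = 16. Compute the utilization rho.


rho = lambda/mu
= 9/16
= 0.5625

0.5625


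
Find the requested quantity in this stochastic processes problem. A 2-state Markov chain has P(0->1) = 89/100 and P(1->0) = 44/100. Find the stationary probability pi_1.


Stationary distribution: pi_0 = p10/(p01+p10), pi_1 = p01/(p01+p10)
p01 = 0.8900, p10 = 0.4400
pi_1 = 0.6692

0.6692


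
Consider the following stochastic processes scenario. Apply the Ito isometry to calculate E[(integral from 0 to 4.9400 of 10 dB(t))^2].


By Ito isometry: E[(int f dB)^2] = int f^2 dt
= 10^2 * 4.9400
= 100 * 4.9400 = 494.0000

494.0000


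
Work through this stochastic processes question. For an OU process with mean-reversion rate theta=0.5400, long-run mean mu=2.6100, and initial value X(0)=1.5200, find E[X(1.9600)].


E[X(t)] = mu + (X(0) - mu)*exp(-theta*t)
= 2.6100 + (1.5200 - 2.6100)*exp(-0.5400*1.9600)
= 2.6100 + -1.0900 * 0.3470
= 2.2318

2.2318


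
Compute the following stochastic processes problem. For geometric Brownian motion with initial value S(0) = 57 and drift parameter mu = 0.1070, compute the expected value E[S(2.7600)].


E[S(t)] = S(0) * exp(mu * t)
= 57 * exp(0.1070 * 2.7600)
= 57 * 1.3436
= 76.5827

76.5827


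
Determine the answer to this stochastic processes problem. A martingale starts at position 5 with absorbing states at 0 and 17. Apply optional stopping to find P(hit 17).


By optional stopping theorem: E(M at tau) = M(0) = 5
P(hit 17)*17 + P(hit 0)*0 = 5
P(hit 17) = (5 - 0)/(17 - 0) = 5/17 = 0.2941

0.2941


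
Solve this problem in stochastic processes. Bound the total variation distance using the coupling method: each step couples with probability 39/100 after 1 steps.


TV distance bound <= (1-delta)^n
= (1 - 0.3900)^1
= 0.6100^1
= 0.6100

0.6100


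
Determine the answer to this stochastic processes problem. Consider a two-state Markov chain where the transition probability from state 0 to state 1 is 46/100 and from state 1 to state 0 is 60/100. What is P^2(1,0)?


Computing P^2 by matrix multiplication.
P = [[0.5400, 0.4600], [0.6000, 0.4000]]
After raising P to the power 2:
P^2(1,0) = 0.5640

0.5640


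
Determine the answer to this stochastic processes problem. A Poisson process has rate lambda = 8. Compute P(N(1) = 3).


P(N(t)=k) = (lambda*t)^k * exp(-lambda*t) / k!
lambda*t = 8
= 8^3 * exp(-8) / 3!
= 512 * 3.3546e-04 / 6
= 0.0286

0.0286


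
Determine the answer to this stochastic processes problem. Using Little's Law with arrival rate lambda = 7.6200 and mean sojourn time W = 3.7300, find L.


Little's Law: L = lambda * W
= 7.6200 * 3.7300
= 28.4226

28.4226


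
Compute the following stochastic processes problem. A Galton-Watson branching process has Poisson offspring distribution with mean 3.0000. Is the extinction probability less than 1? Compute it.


Since mu = 3.0000 > 1, extinction prob q < 1.
Solve s = exp(mu*(s-1)) iteratively.
q = 0.0595

0.0595


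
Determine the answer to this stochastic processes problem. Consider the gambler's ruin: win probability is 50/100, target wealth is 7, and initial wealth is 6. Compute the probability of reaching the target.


p = 1/2: P(win) = i/N = 6/7
= 0.8571

0.8571


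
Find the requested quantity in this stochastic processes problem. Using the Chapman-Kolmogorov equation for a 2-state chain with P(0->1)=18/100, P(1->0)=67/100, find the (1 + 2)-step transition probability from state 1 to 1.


P^3 = P^1 * P^2
Computing via matrix multiplication of the transition matrix.
Entry (1,1) of P^3 = 0.2144

0.2144


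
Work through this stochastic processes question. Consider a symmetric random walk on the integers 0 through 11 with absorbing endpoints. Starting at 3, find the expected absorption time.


For symmetric RW on 0,...,N with absorbing barriers, E(i) = i*(N-i)
E(3) = 3 * 8 = 24

24


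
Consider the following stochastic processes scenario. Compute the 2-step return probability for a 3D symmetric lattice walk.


P(return in 2 steps) = P(reverse first step) = 1/(2d)
= 1/6
= 0.1667

0.1667


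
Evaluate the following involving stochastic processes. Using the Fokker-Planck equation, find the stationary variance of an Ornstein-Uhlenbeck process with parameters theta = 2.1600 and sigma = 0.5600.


Stationary variance = sigma^2 / (2*theta)
= 0.5600^2 / (2*2.1600)
= 0.3136 / 4.3200
= 0.0726

0.0726


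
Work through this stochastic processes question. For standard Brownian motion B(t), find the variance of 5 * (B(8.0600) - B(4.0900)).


Var(alpha*(B(t)-B(s))) = alpha^2 * (t-s)
= 5^2 * (8.0600 - 4.0900)
= 25 * 3.9700
= 99.2500

99.2500


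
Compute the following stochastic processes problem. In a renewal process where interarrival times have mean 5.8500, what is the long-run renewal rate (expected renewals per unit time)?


Long-run renewal rate = 1/E(X)
= 1/5.8500
= 0.1709

0.1709


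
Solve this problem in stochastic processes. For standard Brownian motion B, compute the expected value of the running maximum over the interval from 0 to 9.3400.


E(max B(s)) = sqrt(2t/pi)
= sqrt(2*9.3400/pi)
= sqrt(5.9460)
= 2.4384

2.4384


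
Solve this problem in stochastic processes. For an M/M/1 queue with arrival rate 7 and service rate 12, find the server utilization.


rho = lambda/mu
= 7/12
= 0.5833

0.5833


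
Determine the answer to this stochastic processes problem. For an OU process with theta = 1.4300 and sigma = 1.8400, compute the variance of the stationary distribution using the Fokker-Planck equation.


Stationary variance = sigma^2 / (2*theta)
= 1.8400^2 / (2*1.4300)
= 3.3856 / 2.8600
= 1.1838

1.1838


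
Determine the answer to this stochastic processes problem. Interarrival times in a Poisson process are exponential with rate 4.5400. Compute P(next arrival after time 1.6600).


P(X > t) = exp(-lambda * t)
= exp(-4.5400 * 1.6600)
= exp(-7.5364) = 5.3331e-04

5.3331e-04


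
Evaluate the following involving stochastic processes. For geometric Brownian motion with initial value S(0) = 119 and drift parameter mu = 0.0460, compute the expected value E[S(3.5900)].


E[S(t)] = S(0) * exp(mu * t)
= 119 * exp(0.0460 * 3.5900)
= 119 * 1.1796
= 140.3674

140.3674


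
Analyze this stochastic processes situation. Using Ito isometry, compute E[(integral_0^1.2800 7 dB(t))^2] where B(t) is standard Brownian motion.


By Ito isometry: E[(int f dB)^2] = int f^2 dt
= 7^2 * 1.2800
= 49 * 1.2800 = 62.7200

62.7200


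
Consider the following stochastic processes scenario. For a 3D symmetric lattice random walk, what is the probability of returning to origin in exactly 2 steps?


P(return in 2 steps) = P(reverse first step) = 1/(2d)
= 1/6
= 0.1667

0.1667


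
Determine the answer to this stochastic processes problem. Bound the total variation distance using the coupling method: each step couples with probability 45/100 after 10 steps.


TV distance bound <= (1-delta)^n
= (1 - 0.4500)^10
= 0.5500^10
= 0.0025

0.0025


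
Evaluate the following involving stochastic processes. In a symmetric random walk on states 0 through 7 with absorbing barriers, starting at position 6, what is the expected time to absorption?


For symmetric RW on 0,...,N with absorbing barriers, E(i) = i*(N-i)
E(6) = 6 * 1 = 6

6


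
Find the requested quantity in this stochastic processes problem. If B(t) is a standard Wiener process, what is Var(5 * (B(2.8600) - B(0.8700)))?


Var(alpha*(B(t)-B(s))) = alpha^2 * (t-s)
= 5^2 * (2.8600 - 0.8700)
= 25 * 1.9900
= 49.7500

49.7500


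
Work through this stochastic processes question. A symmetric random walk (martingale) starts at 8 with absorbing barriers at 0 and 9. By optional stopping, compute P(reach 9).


By optional stopping theorem: E(M at tau) = M(0) = 8
P(hit 9)*9 + P(hit 0)*0 = 8
P(hit 9) = (8 - 0)/(9 - 0) = 8/9 = 0.8889

0.8889


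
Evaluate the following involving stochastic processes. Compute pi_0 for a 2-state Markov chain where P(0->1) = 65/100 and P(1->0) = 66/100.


Stationary distribution: pi_0 = p10/(p01+p10), pi_1 = p01/(p01+p10)
p01 = 0.6500, p10 = 0.6600
pi_0 = 0.5038

0.5038


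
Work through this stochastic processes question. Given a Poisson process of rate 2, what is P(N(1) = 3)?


P(N(t)=k) = (lambda*t)^k * exp(-lambda*t) / k!
lambda*t = 2
= 2^3 * exp(-2) / 3!
= 8 * 0.1353 / 6
= 0.1804

0.1804


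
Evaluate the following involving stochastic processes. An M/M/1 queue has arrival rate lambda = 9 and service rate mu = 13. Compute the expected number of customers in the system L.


rho = 9/13 = 0.6923
L = rho/(1-rho)
= 0.6923/0.3077
= 2.2500

2.2500


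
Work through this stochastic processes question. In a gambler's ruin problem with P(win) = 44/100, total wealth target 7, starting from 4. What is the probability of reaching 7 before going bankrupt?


Gambler's ruin formula:
r = q/p = 0.5600/0.4400 = 1.2727
P(win) = (1 - r^i)/(1 - r^N)
= (1 - 1.2727^4)/(1 - 1.2727^7)
= 0.3683

0.3683


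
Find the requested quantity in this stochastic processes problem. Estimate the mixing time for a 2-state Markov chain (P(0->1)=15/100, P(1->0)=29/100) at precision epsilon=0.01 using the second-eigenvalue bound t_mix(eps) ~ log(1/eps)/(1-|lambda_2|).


lambda_2 = |1 - p01 - p10| = |1 - 0.1500 - 0.2900| = 0.5600
t_mix ~ log(1/eps)/(1 - |lambda_2|)
= log(100)/(1 - 0.5600) = 4.6052/0.4400
= 10.4663

10.4663


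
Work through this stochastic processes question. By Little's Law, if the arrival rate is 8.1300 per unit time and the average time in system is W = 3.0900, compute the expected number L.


Little's Law: L = lambda * W
= 8.1300 * 3.0900
= 25.1217

25.1217


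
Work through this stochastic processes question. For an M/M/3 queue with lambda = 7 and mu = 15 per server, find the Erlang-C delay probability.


a = lambda/mu = 0.4667
rho = a/c = 0.1556
Erlang-C formula applied:
C(c,a) = 0.0126

0.0126


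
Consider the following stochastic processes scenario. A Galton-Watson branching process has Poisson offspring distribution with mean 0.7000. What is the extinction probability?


Since mu = 0.7000 <= 1, extinction probability = 1.

1.0000


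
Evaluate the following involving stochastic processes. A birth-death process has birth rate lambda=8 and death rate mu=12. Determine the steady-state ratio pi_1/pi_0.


For birth-death process, pi_n/pi_0 = (lambda/mu)^n
= (8/12)^1
= 0.6667

0.6667


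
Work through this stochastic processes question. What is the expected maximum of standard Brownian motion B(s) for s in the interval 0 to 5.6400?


E(max B(s)) = sqrt(2t/pi)
= sqrt(2*5.6400/pi)
= sqrt(3.5905)
= 1.8949

1.8949


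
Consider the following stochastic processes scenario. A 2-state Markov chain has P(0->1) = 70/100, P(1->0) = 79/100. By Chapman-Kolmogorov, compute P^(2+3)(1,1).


P^5 = P^2 * P^3
Computing via matrix multiplication of the transition matrix.
Entry (1,1) of P^5 = 0.4548

0.4548


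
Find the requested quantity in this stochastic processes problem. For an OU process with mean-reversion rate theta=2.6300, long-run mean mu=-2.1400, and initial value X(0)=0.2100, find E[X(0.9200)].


E[X(t)] = mu + (X(0) - mu)*exp(-theta*t)
= -2.1400 + (0.2100 - -2.1400)*exp(-2.6300*0.9200)
= -2.1400 + 2.3500 * 0.0890
= -1.9310

-1.9310


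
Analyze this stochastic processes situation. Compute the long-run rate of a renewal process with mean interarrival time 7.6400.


Long-run renewal rate = 1/E(X)
= 1/7.6400
= 0.1309

0.1309


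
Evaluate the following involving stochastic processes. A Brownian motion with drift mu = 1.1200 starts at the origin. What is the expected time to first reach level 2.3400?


Expected first passage time = a/mu
= 2.3400/1.1200
= 2.0893

2.0893


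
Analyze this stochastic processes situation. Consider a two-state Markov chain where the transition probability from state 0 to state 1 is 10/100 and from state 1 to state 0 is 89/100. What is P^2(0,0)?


Computing P^2 by matrix multiplication.
P = [[0.9000, 0.1000], [0.8900, 0.1100]]
After raising P to the power 2:
P^2(0,0) = 0.8990

0.8990


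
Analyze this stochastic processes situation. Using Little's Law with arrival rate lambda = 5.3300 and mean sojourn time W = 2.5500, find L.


Little's Law: L = lambda * W
= 5.3300 * 2.5500
= 13.5915

13.5915


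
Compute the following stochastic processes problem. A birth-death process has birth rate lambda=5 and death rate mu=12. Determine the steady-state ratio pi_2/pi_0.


For birth-death process, pi_n/pi_0 = (lambda/mu)^n
= (5/12)^2
= 0.1736

0.1736


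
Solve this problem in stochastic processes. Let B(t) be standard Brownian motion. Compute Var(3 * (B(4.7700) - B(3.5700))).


Var(alpha*(B(t)-B(s))) = alpha^2 * (t-s)
= 3^2 * (4.7700 - 3.5700)
= 9 * 1.2000
= 10.8000

10.8000


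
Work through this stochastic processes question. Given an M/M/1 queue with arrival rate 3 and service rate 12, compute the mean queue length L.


rho = 3/12 = 0.2500
L = rho/(1-rho)
= 0.2500/0.7500
= 0.3333

0.3333


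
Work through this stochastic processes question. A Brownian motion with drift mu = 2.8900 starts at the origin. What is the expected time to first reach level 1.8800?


Expected first passage time = a/mu
= 1.8800/2.8900
= 0.6505

0.6505


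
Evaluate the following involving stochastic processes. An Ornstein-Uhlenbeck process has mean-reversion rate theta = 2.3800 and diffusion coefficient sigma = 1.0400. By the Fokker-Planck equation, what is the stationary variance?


Stationary variance = sigma^2 / (2*theta)
= 1.0400^2 / (2*2.3800)
= 1.0816 / 4.7600
= 0.2272

0.2272


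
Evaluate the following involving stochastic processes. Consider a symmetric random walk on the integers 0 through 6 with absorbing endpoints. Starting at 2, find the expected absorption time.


For symmetric RW on 0,...,N with absorbing barriers, E(i) = i*(N-i)
E(2) = 2 * 4 = 8

8


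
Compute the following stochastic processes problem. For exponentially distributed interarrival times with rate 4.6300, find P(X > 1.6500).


P(X > t) = exp(-lambda * t)
= exp(-4.6300 * 1.6500)
= exp(-7.6395) = 4.8107e-04

4.8107e-04


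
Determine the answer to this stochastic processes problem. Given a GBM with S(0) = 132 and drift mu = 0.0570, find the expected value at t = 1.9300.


E[S(t)] = S(0) * exp(mu * t)
= 132 * exp(0.0570 * 1.9300)
= 132 * 1.1163
= 147.3502

147.3502


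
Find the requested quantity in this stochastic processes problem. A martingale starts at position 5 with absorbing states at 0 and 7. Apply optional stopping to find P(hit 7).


By optional stopping theorem: E(M at tau) = M(0) = 5
P(hit 7)*7 + P(hit 0)*0 = 5
P(hit 7) = (5 - 0)/(7 - 0) = 5/7 = 0.7143

0.7143


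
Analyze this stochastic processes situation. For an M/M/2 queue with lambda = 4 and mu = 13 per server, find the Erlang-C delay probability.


a = lambda/mu = 0.3077
rho = a/c = 0.1538
Erlang-C formula applied:
C(c,a) = 0.0410

0.0410


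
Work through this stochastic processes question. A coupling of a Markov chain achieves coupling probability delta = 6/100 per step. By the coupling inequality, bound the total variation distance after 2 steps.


TV distance bound <= (1-delta)^n
= (1 - 0.0600)^2
= 0.9400^2
= 0.8836

0.8836


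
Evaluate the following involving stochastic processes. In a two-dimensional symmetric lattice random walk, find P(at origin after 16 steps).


P = C(16,8)^2 / 4^16
= 12870^2 / 4294967296
= 165636900 / 4294967296
= 0.0386

0.0386


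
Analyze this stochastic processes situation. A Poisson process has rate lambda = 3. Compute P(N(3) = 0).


P(N(t)=k) = (lambda*t)^k * exp(-lambda*t) / k!
lambda*t = 9
= 9^0 * exp(-9) / 0!
= 1 * 1.2341e-04 / 1
= 1.2341e-04

1.2341e-04


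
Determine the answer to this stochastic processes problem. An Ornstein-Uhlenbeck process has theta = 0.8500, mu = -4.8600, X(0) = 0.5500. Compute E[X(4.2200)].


E[X(t)] = mu + (X(0) - mu)*exp(-theta*t)
= -4.8600 + (0.5500 - -4.8600)*exp(-0.8500*4.2200)
= -4.8600 + 5.4100 * 0.0277
= -4.7102

-4.7102


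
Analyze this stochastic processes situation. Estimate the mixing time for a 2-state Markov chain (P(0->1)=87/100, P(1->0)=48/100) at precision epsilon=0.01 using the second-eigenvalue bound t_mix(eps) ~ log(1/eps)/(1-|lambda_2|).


lambda_2 = |1 - p01 - p10| = |1 - 0.8700 - 0.4800| = 0.3500
t_mix ~ log(1/eps)/(1 - |lambda_2|)
= log(100)/(1 - 0.3500) = 4.6052/0.6500
= 7.0849

7.0849


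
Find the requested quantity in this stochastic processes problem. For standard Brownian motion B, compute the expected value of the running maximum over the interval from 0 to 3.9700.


E(max B(s)) = sqrt(2t/pi)
= sqrt(2*3.9700/pi)
= sqrt(2.5274)
= 1.5898

1.5898


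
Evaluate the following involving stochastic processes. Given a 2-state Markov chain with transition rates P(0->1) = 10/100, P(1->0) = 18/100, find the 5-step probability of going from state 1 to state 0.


Computing P^5 by matrix multiplication.
P = [[0.9000, 0.1000], [0.1800, 0.8200]]
After raising P to the power 5:
P^5(1,0) = 0.5185

0.5185
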